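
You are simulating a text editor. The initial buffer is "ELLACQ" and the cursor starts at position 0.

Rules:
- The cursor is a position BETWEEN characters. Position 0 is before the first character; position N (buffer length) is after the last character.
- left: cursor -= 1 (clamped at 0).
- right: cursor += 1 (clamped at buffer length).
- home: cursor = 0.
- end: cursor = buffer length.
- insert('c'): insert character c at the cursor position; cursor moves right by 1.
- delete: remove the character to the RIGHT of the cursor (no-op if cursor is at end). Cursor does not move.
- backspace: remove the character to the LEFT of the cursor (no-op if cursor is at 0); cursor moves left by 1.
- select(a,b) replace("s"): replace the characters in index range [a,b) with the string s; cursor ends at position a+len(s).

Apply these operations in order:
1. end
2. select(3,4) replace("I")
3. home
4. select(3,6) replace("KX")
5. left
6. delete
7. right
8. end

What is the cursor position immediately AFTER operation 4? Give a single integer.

Answer: 5

Derivation:
After op 1 (end): buf='ELLACQ' cursor=6
After op 2 (select(3,4) replace("I")): buf='ELLICQ' cursor=4
After op 3 (home): buf='ELLICQ' cursor=0
After op 4 (select(3,6) replace("KX")): buf='ELLKX' cursor=5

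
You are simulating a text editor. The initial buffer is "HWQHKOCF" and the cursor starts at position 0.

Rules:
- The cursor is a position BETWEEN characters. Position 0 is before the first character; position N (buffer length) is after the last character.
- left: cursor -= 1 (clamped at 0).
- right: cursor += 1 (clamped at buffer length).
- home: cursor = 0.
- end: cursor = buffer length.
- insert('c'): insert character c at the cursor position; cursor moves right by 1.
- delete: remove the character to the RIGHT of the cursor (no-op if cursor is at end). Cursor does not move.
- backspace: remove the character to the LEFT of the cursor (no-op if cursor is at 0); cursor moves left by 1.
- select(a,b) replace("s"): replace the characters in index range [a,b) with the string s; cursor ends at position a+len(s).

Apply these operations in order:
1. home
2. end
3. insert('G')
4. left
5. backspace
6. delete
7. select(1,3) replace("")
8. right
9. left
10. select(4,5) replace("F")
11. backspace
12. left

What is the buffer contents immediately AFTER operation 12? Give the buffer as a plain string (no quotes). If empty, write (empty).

After op 1 (home): buf='HWQHKOCF' cursor=0
After op 2 (end): buf='HWQHKOCF' cursor=8
After op 3 (insert('G')): buf='HWQHKOCFG' cursor=9
After op 4 (left): buf='HWQHKOCFG' cursor=8
After op 5 (backspace): buf='HWQHKOCG' cursor=7
After op 6 (delete): buf='HWQHKOC' cursor=7
After op 7 (select(1,3) replace("")): buf='HHKOC' cursor=1
After op 8 (right): buf='HHKOC' cursor=2
After op 9 (left): buf='HHKOC' cursor=1
After op 10 (select(4,5) replace("F")): buf='HHKOF' cursor=5
After op 11 (backspace): buf='HHKO' cursor=4
After op 12 (left): buf='HHKO' cursor=3

Answer: HHKO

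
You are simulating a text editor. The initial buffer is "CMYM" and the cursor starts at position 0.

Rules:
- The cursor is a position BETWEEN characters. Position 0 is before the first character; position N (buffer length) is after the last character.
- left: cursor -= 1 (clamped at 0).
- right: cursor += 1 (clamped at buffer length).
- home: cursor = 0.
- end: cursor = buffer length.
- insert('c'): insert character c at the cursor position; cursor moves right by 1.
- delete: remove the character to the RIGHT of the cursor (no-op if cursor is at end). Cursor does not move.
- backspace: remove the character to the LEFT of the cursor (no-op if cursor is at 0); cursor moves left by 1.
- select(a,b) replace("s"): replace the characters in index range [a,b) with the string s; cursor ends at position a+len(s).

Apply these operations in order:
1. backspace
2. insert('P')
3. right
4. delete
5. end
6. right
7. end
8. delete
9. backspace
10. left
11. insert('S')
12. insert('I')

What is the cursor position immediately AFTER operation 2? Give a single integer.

After op 1 (backspace): buf='CMYM' cursor=0
After op 2 (insert('P')): buf='PCMYM' cursor=1

Answer: 1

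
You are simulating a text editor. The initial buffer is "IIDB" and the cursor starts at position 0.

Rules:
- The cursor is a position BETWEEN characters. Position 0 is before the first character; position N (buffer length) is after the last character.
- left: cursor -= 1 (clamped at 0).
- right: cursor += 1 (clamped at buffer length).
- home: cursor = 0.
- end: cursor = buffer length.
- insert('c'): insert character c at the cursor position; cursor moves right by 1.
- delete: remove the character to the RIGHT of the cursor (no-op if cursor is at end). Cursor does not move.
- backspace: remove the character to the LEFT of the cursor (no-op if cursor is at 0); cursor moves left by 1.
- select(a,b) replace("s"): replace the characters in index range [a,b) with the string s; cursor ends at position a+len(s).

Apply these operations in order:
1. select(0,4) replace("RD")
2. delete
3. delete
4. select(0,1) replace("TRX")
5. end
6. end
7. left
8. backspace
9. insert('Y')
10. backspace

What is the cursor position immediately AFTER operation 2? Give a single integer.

After op 1 (select(0,4) replace("RD")): buf='RD' cursor=2
After op 2 (delete): buf='RD' cursor=2

Answer: 2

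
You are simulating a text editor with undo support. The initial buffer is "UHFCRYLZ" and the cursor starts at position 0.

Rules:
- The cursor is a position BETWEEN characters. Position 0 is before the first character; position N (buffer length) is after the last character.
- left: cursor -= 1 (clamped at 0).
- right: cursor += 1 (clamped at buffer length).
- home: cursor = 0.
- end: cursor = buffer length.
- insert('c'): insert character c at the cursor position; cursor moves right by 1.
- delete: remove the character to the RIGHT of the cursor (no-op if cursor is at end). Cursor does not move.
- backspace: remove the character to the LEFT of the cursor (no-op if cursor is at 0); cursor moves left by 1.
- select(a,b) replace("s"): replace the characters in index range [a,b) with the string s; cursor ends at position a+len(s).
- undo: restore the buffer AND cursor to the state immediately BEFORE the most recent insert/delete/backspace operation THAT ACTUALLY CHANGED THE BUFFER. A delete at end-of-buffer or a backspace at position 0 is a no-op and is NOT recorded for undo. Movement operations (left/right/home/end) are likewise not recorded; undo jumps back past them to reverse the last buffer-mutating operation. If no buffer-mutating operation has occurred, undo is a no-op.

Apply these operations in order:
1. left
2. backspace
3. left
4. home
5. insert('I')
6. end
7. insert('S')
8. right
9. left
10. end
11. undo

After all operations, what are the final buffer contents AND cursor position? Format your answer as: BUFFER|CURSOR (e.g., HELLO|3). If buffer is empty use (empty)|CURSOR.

After op 1 (left): buf='UHFCRYLZ' cursor=0
After op 2 (backspace): buf='UHFCRYLZ' cursor=0
After op 3 (left): buf='UHFCRYLZ' cursor=0
After op 4 (home): buf='UHFCRYLZ' cursor=0
After op 5 (insert('I')): buf='IUHFCRYLZ' cursor=1
After op 6 (end): buf='IUHFCRYLZ' cursor=9
After op 7 (insert('S')): buf='IUHFCRYLZS' cursor=10
After op 8 (right): buf='IUHFCRYLZS' cursor=10
After op 9 (left): buf='IUHFCRYLZS' cursor=9
After op 10 (end): buf='IUHFCRYLZS' cursor=10
After op 11 (undo): buf='IUHFCRYLZ' cursor=9

Answer: IUHFCRYLZ|9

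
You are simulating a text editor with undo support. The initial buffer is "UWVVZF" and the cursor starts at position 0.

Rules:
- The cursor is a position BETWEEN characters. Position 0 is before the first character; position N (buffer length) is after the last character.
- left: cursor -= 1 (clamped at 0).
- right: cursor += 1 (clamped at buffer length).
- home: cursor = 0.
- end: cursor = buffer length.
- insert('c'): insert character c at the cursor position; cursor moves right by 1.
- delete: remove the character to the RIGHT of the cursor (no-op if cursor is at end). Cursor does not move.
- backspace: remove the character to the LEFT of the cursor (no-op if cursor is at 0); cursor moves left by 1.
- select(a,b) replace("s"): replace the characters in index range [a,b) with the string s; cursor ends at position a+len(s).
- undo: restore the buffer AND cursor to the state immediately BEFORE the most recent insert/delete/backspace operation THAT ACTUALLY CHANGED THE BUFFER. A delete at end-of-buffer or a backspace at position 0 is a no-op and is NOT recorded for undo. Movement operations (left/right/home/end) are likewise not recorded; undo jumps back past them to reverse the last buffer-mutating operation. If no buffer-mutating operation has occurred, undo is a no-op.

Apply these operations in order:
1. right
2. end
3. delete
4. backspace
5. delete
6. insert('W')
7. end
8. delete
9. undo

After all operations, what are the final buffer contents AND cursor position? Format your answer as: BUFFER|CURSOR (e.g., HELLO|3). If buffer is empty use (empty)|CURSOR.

Answer: UWVVZ|5

Derivation:
After op 1 (right): buf='UWVVZF' cursor=1
After op 2 (end): buf='UWVVZF' cursor=6
After op 3 (delete): buf='UWVVZF' cursor=6
After op 4 (backspace): buf='UWVVZ' cursor=5
After op 5 (delete): buf='UWVVZ' cursor=5
After op 6 (insert('W')): buf='UWVVZW' cursor=6
After op 7 (end): buf='UWVVZW' cursor=6
After op 8 (delete): buf='UWVVZW' cursor=6
After op 9 (undo): buf='UWVVZ' cursor=5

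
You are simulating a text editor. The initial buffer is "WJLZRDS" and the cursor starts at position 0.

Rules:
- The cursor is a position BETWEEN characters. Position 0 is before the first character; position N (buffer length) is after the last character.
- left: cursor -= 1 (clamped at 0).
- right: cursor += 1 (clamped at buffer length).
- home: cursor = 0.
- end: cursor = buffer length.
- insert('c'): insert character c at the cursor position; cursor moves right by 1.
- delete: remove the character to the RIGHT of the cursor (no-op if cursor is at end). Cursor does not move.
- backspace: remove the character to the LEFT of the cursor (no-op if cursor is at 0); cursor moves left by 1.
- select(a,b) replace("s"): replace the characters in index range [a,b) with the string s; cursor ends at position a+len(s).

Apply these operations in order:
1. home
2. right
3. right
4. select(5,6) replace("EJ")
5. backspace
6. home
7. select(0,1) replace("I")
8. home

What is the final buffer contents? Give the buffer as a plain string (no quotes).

Answer: IJLZRES

Derivation:
After op 1 (home): buf='WJLZRDS' cursor=0
After op 2 (right): buf='WJLZRDS' cursor=1
After op 3 (right): buf='WJLZRDS' cursor=2
After op 4 (select(5,6) replace("EJ")): buf='WJLZREJS' cursor=7
After op 5 (backspace): buf='WJLZRES' cursor=6
After op 6 (home): buf='WJLZRES' cursor=0
After op 7 (select(0,1) replace("I")): buf='IJLZRES' cursor=1
After op 8 (home): buf='IJLZRES' cursor=0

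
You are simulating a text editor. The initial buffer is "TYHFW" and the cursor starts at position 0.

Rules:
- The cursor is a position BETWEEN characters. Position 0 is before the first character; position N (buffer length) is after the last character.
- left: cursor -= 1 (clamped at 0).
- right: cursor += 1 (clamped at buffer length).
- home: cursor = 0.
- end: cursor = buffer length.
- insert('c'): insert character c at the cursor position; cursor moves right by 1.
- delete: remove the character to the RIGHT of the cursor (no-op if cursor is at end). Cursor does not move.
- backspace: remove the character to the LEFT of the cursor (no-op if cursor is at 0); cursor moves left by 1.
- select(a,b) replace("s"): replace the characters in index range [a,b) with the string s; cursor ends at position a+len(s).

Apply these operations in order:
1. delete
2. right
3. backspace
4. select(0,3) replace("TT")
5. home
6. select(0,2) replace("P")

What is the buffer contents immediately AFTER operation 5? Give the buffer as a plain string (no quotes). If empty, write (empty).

Answer: TT

Derivation:
After op 1 (delete): buf='YHFW' cursor=0
After op 2 (right): buf='YHFW' cursor=1
After op 3 (backspace): buf='HFW' cursor=0
After op 4 (select(0,3) replace("TT")): buf='TT' cursor=2
After op 5 (home): buf='TT' cursor=0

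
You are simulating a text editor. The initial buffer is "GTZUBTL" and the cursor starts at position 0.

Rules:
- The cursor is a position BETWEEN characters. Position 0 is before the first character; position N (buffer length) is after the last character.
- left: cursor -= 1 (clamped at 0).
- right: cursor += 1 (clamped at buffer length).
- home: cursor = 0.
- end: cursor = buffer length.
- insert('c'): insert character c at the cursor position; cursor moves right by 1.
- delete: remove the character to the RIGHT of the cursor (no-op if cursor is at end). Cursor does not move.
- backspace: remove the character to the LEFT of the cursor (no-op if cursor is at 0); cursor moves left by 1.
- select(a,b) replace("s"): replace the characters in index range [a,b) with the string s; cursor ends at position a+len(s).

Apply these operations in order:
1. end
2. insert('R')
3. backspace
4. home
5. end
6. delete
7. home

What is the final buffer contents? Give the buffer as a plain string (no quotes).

After op 1 (end): buf='GTZUBTL' cursor=7
After op 2 (insert('R')): buf='GTZUBTLR' cursor=8
After op 3 (backspace): buf='GTZUBTL' cursor=7
After op 4 (home): buf='GTZUBTL' cursor=0
After op 5 (end): buf='GTZUBTL' cursor=7
After op 6 (delete): buf='GTZUBTL' cursor=7
After op 7 (home): buf='GTZUBTL' cursor=0

Answer: GTZUBTL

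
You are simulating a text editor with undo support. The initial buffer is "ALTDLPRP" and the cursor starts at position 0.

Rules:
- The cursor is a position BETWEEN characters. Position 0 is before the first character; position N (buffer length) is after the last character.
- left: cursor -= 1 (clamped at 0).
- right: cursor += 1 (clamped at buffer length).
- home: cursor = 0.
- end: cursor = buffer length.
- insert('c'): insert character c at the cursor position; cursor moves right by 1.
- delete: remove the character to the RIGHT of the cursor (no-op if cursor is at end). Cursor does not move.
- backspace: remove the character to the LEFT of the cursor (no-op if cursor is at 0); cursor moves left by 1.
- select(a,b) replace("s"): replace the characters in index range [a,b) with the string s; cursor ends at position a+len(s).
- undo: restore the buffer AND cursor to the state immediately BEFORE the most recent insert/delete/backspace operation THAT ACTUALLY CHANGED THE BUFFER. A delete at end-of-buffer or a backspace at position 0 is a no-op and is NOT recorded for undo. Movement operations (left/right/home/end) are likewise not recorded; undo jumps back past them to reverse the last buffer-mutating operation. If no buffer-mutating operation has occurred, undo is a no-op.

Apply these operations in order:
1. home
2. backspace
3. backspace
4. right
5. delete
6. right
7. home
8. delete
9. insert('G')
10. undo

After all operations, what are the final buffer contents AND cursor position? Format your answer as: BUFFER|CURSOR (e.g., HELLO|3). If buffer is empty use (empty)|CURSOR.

After op 1 (home): buf='ALTDLPRP' cursor=0
After op 2 (backspace): buf='ALTDLPRP' cursor=0
After op 3 (backspace): buf='ALTDLPRP' cursor=0
After op 4 (right): buf='ALTDLPRP' cursor=1
After op 5 (delete): buf='ATDLPRP' cursor=1
After op 6 (right): buf='ATDLPRP' cursor=2
After op 7 (home): buf='ATDLPRP' cursor=0
After op 8 (delete): buf='TDLPRP' cursor=0
After op 9 (insert('G')): buf='GTDLPRP' cursor=1
After op 10 (undo): buf='TDLPRP' cursor=0

Answer: TDLPRP|0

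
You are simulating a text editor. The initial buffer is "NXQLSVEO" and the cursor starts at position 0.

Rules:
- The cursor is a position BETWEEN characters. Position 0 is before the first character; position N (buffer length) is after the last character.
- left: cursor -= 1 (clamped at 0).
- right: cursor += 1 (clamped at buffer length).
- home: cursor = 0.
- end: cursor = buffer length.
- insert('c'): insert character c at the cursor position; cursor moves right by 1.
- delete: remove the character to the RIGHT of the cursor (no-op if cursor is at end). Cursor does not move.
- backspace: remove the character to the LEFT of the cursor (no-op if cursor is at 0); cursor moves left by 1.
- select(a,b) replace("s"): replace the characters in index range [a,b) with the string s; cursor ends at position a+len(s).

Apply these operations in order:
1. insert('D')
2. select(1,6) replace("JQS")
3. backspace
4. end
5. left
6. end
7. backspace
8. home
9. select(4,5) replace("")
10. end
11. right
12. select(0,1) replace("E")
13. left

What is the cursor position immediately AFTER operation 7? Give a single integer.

After op 1 (insert('D')): buf='DNXQLSVEO' cursor=1
After op 2 (select(1,6) replace("JQS")): buf='DJQSVEO' cursor=4
After op 3 (backspace): buf='DJQVEO' cursor=3
After op 4 (end): buf='DJQVEO' cursor=6
After op 5 (left): buf='DJQVEO' cursor=5
After op 6 (end): buf='DJQVEO' cursor=6
After op 7 (backspace): buf='DJQVE' cursor=5

Answer: 5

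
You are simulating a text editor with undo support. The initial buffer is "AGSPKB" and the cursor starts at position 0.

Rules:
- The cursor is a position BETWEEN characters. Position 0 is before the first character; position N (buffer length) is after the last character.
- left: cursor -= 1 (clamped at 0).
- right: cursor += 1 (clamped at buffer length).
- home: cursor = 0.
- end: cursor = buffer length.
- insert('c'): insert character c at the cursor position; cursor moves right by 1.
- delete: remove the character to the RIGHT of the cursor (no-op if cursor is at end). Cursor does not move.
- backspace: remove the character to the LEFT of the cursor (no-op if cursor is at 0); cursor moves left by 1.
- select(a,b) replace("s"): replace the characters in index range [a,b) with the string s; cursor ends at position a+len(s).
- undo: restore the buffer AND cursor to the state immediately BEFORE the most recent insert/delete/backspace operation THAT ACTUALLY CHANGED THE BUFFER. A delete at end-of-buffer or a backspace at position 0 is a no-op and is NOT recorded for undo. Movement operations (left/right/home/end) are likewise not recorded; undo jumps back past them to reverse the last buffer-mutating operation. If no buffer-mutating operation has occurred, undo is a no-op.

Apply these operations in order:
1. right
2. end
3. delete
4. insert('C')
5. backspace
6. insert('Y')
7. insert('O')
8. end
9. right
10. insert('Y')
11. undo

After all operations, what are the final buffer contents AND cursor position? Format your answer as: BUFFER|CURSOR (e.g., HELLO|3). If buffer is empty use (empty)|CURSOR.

Answer: AGSPKBYO|8

Derivation:
After op 1 (right): buf='AGSPKB' cursor=1
After op 2 (end): buf='AGSPKB' cursor=6
After op 3 (delete): buf='AGSPKB' cursor=6
After op 4 (insert('C')): buf='AGSPKBC' cursor=7
After op 5 (backspace): buf='AGSPKB' cursor=6
After op 6 (insert('Y')): buf='AGSPKBY' cursor=7
After op 7 (insert('O')): buf='AGSPKBYO' cursor=8
After op 8 (end): buf='AGSPKBYO' cursor=8
After op 9 (right): buf='AGSPKBYO' cursor=8
After op 10 (insert('Y')): buf='AGSPKBYOY' cursor=9
After op 11 (undo): buf='AGSPKBYO' cursor=8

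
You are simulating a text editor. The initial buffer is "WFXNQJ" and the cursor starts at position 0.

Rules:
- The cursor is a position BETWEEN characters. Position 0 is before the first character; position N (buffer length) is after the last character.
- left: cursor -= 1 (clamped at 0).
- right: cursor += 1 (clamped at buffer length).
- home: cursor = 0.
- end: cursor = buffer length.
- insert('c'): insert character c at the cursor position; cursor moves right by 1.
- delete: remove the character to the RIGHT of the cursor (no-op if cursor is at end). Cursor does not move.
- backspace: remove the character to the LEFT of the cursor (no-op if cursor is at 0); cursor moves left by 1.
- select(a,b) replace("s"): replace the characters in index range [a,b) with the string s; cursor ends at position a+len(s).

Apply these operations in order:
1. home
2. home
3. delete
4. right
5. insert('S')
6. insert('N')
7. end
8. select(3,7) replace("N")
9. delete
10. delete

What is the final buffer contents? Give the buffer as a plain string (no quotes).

After op 1 (home): buf='WFXNQJ' cursor=0
After op 2 (home): buf='WFXNQJ' cursor=0
After op 3 (delete): buf='FXNQJ' cursor=0
After op 4 (right): buf='FXNQJ' cursor=1
After op 5 (insert('S')): buf='FSXNQJ' cursor=2
After op 6 (insert('N')): buf='FSNXNQJ' cursor=3
After op 7 (end): buf='FSNXNQJ' cursor=7
After op 8 (select(3,7) replace("N")): buf='FSNN' cursor=4
After op 9 (delete): buf='FSNN' cursor=4
After op 10 (delete): buf='FSNN' cursor=4

Answer: FSNN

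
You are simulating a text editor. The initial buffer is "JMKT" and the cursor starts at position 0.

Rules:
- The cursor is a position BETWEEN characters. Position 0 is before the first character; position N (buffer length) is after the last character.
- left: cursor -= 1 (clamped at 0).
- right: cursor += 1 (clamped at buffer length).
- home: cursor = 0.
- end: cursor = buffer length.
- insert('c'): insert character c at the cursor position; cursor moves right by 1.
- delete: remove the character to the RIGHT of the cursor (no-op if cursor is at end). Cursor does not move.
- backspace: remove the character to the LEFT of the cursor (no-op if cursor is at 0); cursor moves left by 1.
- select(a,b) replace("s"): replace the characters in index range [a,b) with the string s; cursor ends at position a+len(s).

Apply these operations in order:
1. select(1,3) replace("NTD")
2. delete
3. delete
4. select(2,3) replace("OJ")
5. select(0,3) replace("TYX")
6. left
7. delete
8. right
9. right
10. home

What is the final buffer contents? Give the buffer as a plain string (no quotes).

After op 1 (select(1,3) replace("NTD")): buf='JNTDT' cursor=4
After op 2 (delete): buf='JNTD' cursor=4
After op 3 (delete): buf='JNTD' cursor=4
After op 4 (select(2,3) replace("OJ")): buf='JNOJD' cursor=4
After op 5 (select(0,3) replace("TYX")): buf='TYXJD' cursor=3
After op 6 (left): buf='TYXJD' cursor=2
After op 7 (delete): buf='TYJD' cursor=2
After op 8 (right): buf='TYJD' cursor=3
After op 9 (right): buf='TYJD' cursor=4
After op 10 (home): buf='TYJD' cursor=0

Answer: TYJD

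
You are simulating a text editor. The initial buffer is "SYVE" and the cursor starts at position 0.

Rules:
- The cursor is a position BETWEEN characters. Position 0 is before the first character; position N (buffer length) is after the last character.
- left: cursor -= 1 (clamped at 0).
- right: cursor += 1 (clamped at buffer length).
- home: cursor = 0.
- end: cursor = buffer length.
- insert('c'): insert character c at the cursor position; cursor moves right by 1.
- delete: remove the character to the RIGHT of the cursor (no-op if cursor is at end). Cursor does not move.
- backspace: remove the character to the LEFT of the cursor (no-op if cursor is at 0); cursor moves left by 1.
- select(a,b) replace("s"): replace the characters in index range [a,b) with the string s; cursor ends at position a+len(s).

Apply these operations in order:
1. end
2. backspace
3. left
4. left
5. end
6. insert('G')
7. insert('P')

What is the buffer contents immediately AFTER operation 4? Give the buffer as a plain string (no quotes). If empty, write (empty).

Answer: SYV

Derivation:
After op 1 (end): buf='SYVE' cursor=4
After op 2 (backspace): buf='SYV' cursor=3
After op 3 (left): buf='SYV' cursor=2
After op 4 (left): buf='SYV' cursor=1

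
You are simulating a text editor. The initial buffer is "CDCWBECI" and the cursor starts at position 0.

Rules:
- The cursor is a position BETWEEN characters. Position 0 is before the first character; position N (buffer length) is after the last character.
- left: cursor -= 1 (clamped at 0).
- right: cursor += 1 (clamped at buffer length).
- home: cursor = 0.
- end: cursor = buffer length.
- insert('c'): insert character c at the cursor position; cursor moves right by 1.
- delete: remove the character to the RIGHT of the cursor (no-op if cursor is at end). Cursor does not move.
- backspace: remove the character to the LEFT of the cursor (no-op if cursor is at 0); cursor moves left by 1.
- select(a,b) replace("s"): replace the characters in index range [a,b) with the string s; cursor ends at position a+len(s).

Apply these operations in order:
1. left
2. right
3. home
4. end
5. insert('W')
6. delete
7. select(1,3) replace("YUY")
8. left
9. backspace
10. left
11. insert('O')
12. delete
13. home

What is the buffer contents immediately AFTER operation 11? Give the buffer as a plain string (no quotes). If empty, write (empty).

Answer: COYYWBECIW

Derivation:
After op 1 (left): buf='CDCWBECI' cursor=0
After op 2 (right): buf='CDCWBECI' cursor=1
After op 3 (home): buf='CDCWBECI' cursor=0
After op 4 (end): buf='CDCWBECI' cursor=8
After op 5 (insert('W')): buf='CDCWBECIW' cursor=9
After op 6 (delete): buf='CDCWBECIW' cursor=9
After op 7 (select(1,3) replace("YUY")): buf='CYUYWBECIW' cursor=4
After op 8 (left): buf='CYUYWBECIW' cursor=3
After op 9 (backspace): buf='CYYWBECIW' cursor=2
After op 10 (left): buf='CYYWBECIW' cursor=1
After op 11 (insert('O')): buf='COYYWBECIW' cursor=2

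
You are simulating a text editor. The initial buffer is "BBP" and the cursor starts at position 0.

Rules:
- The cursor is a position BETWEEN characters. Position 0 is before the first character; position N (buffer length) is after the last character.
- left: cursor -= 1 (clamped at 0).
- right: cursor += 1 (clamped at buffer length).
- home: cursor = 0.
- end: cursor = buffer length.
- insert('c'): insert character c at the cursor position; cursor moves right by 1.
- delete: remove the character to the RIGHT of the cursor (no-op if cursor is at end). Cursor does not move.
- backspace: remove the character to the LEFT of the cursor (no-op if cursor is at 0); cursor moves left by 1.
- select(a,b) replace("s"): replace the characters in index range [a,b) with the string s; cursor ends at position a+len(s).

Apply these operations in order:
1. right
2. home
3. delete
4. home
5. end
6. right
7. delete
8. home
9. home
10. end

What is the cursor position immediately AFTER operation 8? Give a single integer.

Answer: 0

Derivation:
After op 1 (right): buf='BBP' cursor=1
After op 2 (home): buf='BBP' cursor=0
After op 3 (delete): buf='BP' cursor=0
After op 4 (home): buf='BP' cursor=0
After op 5 (end): buf='BP' cursor=2
After op 6 (right): buf='BP' cursor=2
After op 7 (delete): buf='BP' cursor=2
After op 8 (home): buf='BP' cursor=0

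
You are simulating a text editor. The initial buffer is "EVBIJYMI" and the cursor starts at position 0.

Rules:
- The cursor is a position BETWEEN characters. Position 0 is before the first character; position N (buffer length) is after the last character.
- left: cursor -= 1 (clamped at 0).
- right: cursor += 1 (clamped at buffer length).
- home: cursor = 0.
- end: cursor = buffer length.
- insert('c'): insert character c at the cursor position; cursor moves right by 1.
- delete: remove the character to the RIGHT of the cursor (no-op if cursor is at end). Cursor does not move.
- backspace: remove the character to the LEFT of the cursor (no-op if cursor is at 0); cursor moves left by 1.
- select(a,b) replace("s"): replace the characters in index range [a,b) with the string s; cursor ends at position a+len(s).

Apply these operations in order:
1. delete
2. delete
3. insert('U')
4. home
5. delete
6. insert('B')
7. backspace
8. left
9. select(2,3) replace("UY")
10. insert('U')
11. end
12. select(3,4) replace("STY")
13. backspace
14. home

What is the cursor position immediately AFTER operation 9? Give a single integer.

Answer: 4

Derivation:
After op 1 (delete): buf='VBIJYMI' cursor=0
After op 2 (delete): buf='BIJYMI' cursor=0
After op 3 (insert('U')): buf='UBIJYMI' cursor=1
After op 4 (home): buf='UBIJYMI' cursor=0
After op 5 (delete): buf='BIJYMI' cursor=0
After op 6 (insert('B')): buf='BBIJYMI' cursor=1
After op 7 (backspace): buf='BIJYMI' cursor=0
After op 8 (left): buf='BIJYMI' cursor=0
After op 9 (select(2,3) replace("UY")): buf='BIUYYMI' cursor=4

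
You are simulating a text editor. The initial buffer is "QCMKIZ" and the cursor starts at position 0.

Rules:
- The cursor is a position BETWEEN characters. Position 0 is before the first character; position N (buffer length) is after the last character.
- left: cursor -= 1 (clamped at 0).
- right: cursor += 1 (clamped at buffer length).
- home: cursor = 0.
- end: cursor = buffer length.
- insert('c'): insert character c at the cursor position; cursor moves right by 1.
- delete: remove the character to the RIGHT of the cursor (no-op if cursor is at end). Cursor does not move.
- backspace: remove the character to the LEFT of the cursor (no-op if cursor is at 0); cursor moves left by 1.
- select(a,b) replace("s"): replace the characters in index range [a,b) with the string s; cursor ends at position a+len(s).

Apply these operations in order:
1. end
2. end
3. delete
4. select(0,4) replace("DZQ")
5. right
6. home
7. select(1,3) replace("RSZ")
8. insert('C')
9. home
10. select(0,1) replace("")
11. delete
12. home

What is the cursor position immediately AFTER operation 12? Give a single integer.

Answer: 0

Derivation:
After op 1 (end): buf='QCMKIZ' cursor=6
After op 2 (end): buf='QCMKIZ' cursor=6
After op 3 (delete): buf='QCMKIZ' cursor=6
After op 4 (select(0,4) replace("DZQ")): buf='DZQIZ' cursor=3
After op 5 (right): buf='DZQIZ' cursor=4
After op 6 (home): buf='DZQIZ' cursor=0
After op 7 (select(1,3) replace("RSZ")): buf='DRSZIZ' cursor=4
After op 8 (insert('C')): buf='DRSZCIZ' cursor=5
After op 9 (home): buf='DRSZCIZ' cursor=0
After op 10 (select(0,1) replace("")): buf='RSZCIZ' cursor=0
After op 11 (delete): buf='SZCIZ' cursor=0
After op 12 (home): buf='SZCIZ' cursor=0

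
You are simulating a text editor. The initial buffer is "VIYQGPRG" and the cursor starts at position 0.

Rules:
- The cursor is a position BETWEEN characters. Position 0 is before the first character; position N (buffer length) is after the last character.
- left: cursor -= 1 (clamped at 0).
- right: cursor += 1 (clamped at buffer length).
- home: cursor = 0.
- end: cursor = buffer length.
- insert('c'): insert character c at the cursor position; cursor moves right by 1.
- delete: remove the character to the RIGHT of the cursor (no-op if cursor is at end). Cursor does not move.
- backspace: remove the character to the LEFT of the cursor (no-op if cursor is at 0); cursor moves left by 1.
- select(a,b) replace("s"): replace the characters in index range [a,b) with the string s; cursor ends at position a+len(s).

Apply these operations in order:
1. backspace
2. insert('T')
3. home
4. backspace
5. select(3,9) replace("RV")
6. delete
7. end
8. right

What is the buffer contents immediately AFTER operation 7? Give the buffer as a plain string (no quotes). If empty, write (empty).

Answer: TVIRV

Derivation:
After op 1 (backspace): buf='VIYQGPRG' cursor=0
After op 2 (insert('T')): buf='TVIYQGPRG' cursor=1
After op 3 (home): buf='TVIYQGPRG' cursor=0
After op 4 (backspace): buf='TVIYQGPRG' cursor=0
After op 5 (select(3,9) replace("RV")): buf='TVIRV' cursor=5
After op 6 (delete): buf='TVIRV' cursor=5
After op 7 (end): buf='TVIRV' cursor=5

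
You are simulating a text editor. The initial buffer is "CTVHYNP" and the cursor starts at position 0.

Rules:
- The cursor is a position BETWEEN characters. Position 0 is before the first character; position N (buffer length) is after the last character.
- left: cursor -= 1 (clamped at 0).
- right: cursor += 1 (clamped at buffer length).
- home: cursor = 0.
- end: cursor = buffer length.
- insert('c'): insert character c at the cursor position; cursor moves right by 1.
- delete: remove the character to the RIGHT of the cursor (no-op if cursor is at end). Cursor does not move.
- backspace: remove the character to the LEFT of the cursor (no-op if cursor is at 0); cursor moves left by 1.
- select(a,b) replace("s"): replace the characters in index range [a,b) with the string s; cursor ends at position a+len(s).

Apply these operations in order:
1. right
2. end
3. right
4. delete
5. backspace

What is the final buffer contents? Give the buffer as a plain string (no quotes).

After op 1 (right): buf='CTVHYNP' cursor=1
After op 2 (end): buf='CTVHYNP' cursor=7
After op 3 (right): buf='CTVHYNP' cursor=7
After op 4 (delete): buf='CTVHYNP' cursor=7
After op 5 (backspace): buf='CTVHYN' cursor=6

Answer: CTVHYN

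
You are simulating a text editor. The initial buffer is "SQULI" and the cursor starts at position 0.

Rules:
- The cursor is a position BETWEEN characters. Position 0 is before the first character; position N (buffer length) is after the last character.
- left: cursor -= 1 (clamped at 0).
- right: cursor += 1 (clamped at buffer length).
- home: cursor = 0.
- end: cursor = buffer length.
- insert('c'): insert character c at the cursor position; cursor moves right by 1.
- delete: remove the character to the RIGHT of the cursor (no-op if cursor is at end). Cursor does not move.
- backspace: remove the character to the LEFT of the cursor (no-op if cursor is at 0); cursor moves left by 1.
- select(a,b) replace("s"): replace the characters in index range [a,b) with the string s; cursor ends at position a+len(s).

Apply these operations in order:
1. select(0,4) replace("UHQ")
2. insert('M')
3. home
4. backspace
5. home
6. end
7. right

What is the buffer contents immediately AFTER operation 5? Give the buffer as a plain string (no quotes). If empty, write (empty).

Answer: UHQMI

Derivation:
After op 1 (select(0,4) replace("UHQ")): buf='UHQI' cursor=3
After op 2 (insert('M')): buf='UHQMI' cursor=4
After op 3 (home): buf='UHQMI' cursor=0
After op 4 (backspace): buf='UHQMI' cursor=0
After op 5 (home): buf='UHQMI' cursor=0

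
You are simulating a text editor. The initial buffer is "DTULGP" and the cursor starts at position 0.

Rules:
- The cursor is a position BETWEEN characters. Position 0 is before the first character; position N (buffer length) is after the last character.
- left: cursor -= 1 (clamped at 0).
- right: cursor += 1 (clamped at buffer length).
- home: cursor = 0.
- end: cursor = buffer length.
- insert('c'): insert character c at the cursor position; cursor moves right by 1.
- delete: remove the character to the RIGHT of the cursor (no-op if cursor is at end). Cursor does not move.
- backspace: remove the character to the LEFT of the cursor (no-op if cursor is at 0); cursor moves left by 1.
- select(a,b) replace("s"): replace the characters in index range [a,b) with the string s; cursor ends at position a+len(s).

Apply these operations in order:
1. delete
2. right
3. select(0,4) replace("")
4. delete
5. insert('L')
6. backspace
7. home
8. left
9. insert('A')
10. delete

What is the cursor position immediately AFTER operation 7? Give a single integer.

Answer: 0

Derivation:
After op 1 (delete): buf='TULGP' cursor=0
After op 2 (right): buf='TULGP' cursor=1
After op 3 (select(0,4) replace("")): buf='P' cursor=0
After op 4 (delete): buf='(empty)' cursor=0
After op 5 (insert('L')): buf='L' cursor=1
After op 6 (backspace): buf='(empty)' cursor=0
After op 7 (home): buf='(empty)' cursor=0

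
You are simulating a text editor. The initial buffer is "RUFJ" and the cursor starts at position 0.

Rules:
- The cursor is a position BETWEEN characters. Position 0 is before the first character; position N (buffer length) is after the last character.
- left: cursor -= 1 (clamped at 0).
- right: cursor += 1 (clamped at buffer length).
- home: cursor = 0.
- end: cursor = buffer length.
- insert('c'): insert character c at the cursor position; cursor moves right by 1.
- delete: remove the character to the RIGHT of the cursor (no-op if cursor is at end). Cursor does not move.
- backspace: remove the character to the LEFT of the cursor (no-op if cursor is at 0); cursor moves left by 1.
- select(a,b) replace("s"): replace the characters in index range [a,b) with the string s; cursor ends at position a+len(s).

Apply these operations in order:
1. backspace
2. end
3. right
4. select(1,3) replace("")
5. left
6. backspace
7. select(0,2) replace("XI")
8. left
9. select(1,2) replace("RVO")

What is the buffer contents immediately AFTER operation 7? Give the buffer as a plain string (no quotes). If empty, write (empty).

After op 1 (backspace): buf='RUFJ' cursor=0
After op 2 (end): buf='RUFJ' cursor=4
After op 3 (right): buf='RUFJ' cursor=4
After op 4 (select(1,3) replace("")): buf='RJ' cursor=1
After op 5 (left): buf='RJ' cursor=0
After op 6 (backspace): buf='RJ' cursor=0
After op 7 (select(0,2) replace("XI")): buf='XI' cursor=2

Answer: XI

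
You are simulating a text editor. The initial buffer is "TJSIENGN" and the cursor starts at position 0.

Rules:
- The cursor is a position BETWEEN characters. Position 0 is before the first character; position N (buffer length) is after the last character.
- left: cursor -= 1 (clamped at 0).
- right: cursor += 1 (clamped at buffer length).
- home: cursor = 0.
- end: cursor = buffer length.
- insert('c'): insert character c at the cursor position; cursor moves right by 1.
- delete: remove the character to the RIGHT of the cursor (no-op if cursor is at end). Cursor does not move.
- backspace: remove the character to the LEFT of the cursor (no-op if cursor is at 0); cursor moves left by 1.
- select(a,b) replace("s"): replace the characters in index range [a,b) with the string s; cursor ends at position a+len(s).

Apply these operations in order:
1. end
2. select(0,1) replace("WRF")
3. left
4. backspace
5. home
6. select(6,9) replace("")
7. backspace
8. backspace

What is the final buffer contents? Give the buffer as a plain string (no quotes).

Answer: WFJS

Derivation:
After op 1 (end): buf='TJSIENGN' cursor=8
After op 2 (select(0,1) replace("WRF")): buf='WRFJSIENGN' cursor=3
After op 3 (left): buf='WRFJSIENGN' cursor=2
After op 4 (backspace): buf='WFJSIENGN' cursor=1
After op 5 (home): buf='WFJSIENGN' cursor=0
After op 6 (select(6,9) replace("")): buf='WFJSIE' cursor=6
After op 7 (backspace): buf='WFJSI' cursor=5
After op 8 (backspace): buf='WFJS' cursor=4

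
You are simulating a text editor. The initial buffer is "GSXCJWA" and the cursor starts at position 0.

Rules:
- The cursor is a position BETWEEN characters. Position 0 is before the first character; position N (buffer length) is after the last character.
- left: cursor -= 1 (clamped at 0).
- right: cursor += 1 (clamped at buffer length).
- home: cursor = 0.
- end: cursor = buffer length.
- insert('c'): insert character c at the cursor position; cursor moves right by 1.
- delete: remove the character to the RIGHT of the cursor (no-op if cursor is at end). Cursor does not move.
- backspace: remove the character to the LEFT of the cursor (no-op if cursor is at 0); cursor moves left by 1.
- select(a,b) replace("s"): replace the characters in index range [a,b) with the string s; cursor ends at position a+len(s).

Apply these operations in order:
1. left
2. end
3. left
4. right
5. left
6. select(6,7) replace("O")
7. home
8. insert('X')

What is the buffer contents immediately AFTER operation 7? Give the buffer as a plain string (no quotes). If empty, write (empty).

Answer: GSXCJWO

Derivation:
After op 1 (left): buf='GSXCJWA' cursor=0
After op 2 (end): buf='GSXCJWA' cursor=7
After op 3 (left): buf='GSXCJWA' cursor=6
After op 4 (right): buf='GSXCJWA' cursor=7
After op 5 (left): buf='GSXCJWA' cursor=6
After op 6 (select(6,7) replace("O")): buf='GSXCJWO' cursor=7
After op 7 (home): buf='GSXCJWO' cursor=0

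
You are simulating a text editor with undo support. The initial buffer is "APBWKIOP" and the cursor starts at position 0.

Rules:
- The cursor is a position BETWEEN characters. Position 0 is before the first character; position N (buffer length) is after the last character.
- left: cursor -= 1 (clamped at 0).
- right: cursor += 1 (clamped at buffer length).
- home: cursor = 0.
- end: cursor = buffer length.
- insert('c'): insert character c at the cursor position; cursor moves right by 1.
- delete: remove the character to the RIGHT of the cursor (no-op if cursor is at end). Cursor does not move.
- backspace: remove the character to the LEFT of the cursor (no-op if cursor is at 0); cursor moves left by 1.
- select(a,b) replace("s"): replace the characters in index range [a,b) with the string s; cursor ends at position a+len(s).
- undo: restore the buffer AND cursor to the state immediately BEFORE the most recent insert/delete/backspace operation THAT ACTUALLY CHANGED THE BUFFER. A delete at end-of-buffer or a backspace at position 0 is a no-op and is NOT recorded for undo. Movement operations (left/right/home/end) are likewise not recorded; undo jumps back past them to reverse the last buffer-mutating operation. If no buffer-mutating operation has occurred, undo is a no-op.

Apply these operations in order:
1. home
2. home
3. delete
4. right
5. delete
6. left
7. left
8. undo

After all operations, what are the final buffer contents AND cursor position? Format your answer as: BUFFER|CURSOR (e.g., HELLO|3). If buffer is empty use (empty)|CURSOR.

After op 1 (home): buf='APBWKIOP' cursor=0
After op 2 (home): buf='APBWKIOP' cursor=0
After op 3 (delete): buf='PBWKIOP' cursor=0
After op 4 (right): buf='PBWKIOP' cursor=1
After op 5 (delete): buf='PWKIOP' cursor=1
After op 6 (left): buf='PWKIOP' cursor=0
After op 7 (left): buf='PWKIOP' cursor=0
After op 8 (undo): buf='PBWKIOP' cursor=1

Answer: PBWKIOP|1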